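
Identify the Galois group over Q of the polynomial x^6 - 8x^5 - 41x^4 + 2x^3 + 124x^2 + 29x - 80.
PSL(2,5) (also written A5(6))

The polynomial f is an irreducible sextic over Q, so G = Gal(f/Q) is one of the 16 transitive subgroups 6T1, ..., 6T16 of S_6. The discriminant of f is 1770264843169 = 1330513^2, a perfect square, so G is contained in A_6. The transitive groups of degree 6 contained in A_6 are: A_4 (6T4, order 12), S_4 (6T7, order 24), (C_3 x C_3) : C_4 (6T10, order 36), PSL(2,5) (6T12, order 60), A_6 (6T15, order 360). By Dedekind's theorem, for a prime p not dividing disc(f) the degrees of the irreducible factors of f mod p form the cycle type of an element of G. Factoring f modulo the 21 such primes p <= 79 (skipping 19, which divides the discriminant), each new pattern first appears at: mod 2: f = (x)(x^5 + x^3 + 1), pattern 5+1; mod 7: f = (x^3 + x^2 + 6x + 5)(x^3 + 5x^2 + 4x + 5), pattern 3+3; mod 61: f = (x + 12)(x + 57)(x^2 + 51x + 31)(x^2 + 55x + 44), pattern 2+2+1+1. No other pattern occurs in this range, so the set of observed cycle types is {5+1, 3+3, 2+2+1+1}. The candidates containing elements of all these cycle types are PSL(2,5) (6T12) of order 60, A_6 (6T15) of order 360; the others are excluded. The observed types are precisely the cycle types that occur in PSL(2,5) (6T12) (apart from the identity). Each of the other remaining candidates has further cycle types, and by the Chebotarev density theorem the matching factorization patterns would occur for a proportion of primes equal to their share of the group: A_6 (6T15) additionally contains elements of type 4+2, 3+1+1+1 (130 of its 360 elements, about 36% of primes). None of the 21 primes tested shows any such pattern (for each of these groups the chance of that is below 10^-4), which rules them out. Hence G = PSL(2,5) (6T12), of order 60.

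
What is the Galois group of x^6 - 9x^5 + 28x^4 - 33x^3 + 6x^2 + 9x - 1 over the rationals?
The polynomial f is an irreducible sextic over Q, so G = Gal(f/Q) is one of the 16 transitive subgroups 6T1, ..., 6T16 of S_6. The discriminant of f is 810448, which is not a perfect square, so G is not contained in A_6. The transitive groups of degree 6 not contained in A_6 are: C_6 (6T1, order 6), S_3 (6T2, order 6), D_6 (6T3, order 12), C_3 x S_3 (6T5, order 18), A_4 x C_2 (6T6, order 24), S_4 (6T8, order 24), S_3 x S_3 (6T9, order 36), S_4 x C_2 (6T11, order 48), (S_3 x S_3) : C_2 (6T13, order 72), PGL(2,5) (6T14, order 120), S_6 (6T16, order 720). By Dedekind's theorem, for a prime p not dividing disc(f) the degrees of the irreducible factors of f mod p form the cycle type of an element of G. Factoring f modulo the 23 such primes p <= 97 (skipping 2, 37, which divide the discriminant), each new pattern first appears at: mod 3: f = (x^3 + x^2 + x + 2)(x^3 + 2x^2 + x + 1), pattern 3+3; mod 5: f = (x^2 + x + 1)(x^2 + 2x + 3)(x^2 + 3x + 3), pattern 2+2+2; mod 67: f = (x + 1)(x + 17)(x + 29)(x + 35)(x + 47)(x + 63), pattern 1+1+1+1+1+1. No other pattern occurs in this range, so the set of observed cycle types is {3+3, 2+2+2, 1+1+1+1+1+1}. The candidates containing elements of all these cycle types are C_6 (6T1) of order 6, S_3 (6T2) of order 6, D_6 (6T3) of order 12, C_3 x S_3 (6T5) of order 18, A_4 x C_2 (6T6) of order 24, S_4 (6T8) of order 24, S_3 x S_3 (6T9) of order 36, S_4 x C_2 (6T11) of order 48, (S_3 x S_3) : C_2 (6T13) of order 72, PGL(2,5) (6T14) of order 120, S_6 (6T16) of order 720; the others are excluded. The observed types are precisely the cycle types that occur in S_3 (6T2). Each of the other remaining candidates has further cycle types, and by the Chebotarev density theorem the matching factorization patterns would occur for a proportion of primes equal to their share of the group: C_6 (6T1) additionally contains elements of type 6 (2 of its 6 elements, about 33% of primes); D_6 (6T3) additionally contains elements of type 6, 2+2+1+1 (5 of its 12 elements, about 42% of primes); C_3 x S_3 (6T5) additionally contains elements of type 6, 3+1+1+1 (10 of its 18 elements, about 56% of primes); A_4 x C_2 (6T6) additionally contains elements of type 6, 2+2+1+1, 2+1+1+1+1 (14 of its 24 elements, about 58% of primes); S_4 (6T8) additionally contains elements of type 4+1+1, 2+2+1+1 (9 of its 24 elements, about 38% of primes); S_3 x S_3 (6T9) additionally contains elements of type 6, 3+1+1+1, 2+2+1+1 (25 of its 36 elements, about 69% of primes); S_4 x C_2 (6T11) additionally contains elements of type 6, 4+2, 4+1+1, 2+2+1+1, 2+1+1+1+1 (32 of its 48 elements, about 67% of primes); (S_3 x S_3) : C_2 (6T13) additionally contains elements of type 6, 4+2, 3+2+1, 3+1+1+1, 2+2+1+1, 2+1+1+1+1 (61 of its 72 elements, about 85% of primes); PGL(2,5) (6T14) additionally contains elements of type 6, 5+1, 4+1+1, 2+2+1+1 (89 of its 120 elements, about 74% of primes); S_6 (6T16) additionally contains elements of type 6, 5+1, 4+2, 4+1+1, 3+2+1, 3+1+1+1, 2+2+1+1, 2+1+1+1+1 (664 of its 720 elements, about 92% of primes). None of the 23 primes tested shows any such pattern (for each of these groups the chance of that is below 10^-4), which rules them out. Hence G = S_3 (6T2), of order 6.

S_3 (also written S3)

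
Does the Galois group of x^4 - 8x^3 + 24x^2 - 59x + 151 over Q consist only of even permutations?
The polynomial is irreducible of degree 4 over Q. Its discriminant is 121699989, which is not a perfect square. A Galois group lies in the alternating group exactly when the discriminant is a square in Q, so the Galois group (S_4) is not contained in A_4.

No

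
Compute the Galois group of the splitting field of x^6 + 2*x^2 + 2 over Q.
6T11: S_4 x C_2

The polynomial f is an irreducible sextic over Q, so G = Gal(f/Q) is one of the 16 transitive subgroups 6T1, ..., 6T16 of S_6. The discriminant of f is -2508800, which is not a perfect square, so G is not contained in A_6. The transitive groups of degree 6 not contained in A_6 are: C_6 (6T1, order 6), S_3 (6T2, order 6), D_6 (6T3, order 12), C_3 x S_3 (6T5, order 18), A_4 x C_2 (6T6, order 24), S_4 (6T8, order 24), S_3 x S_3 (6T9, order 36), S_4 x C_2 (6T11, order 48), (S_3 x S_3) : C_2 (6T13, order 72), PGL(2,5) (6T14, order 120), S_6 (6T16, order 720). By Dedekind's theorem, for a prime p not dividing disc(f) the degrees of the irreducible factors of f mod p form the cycle type of an element of G. Factoring f modulo the 17 such primes p <= 71 (skipping 2, 5, 7, which divide the discriminant), each new pattern first appears at: mod 3: f = (x^3 + x^2 + 2x + 1)(x^3 + 2x^2 + 2x + 2), pattern 3+3; mod 13: f = (x^6 + 2x^2 + 2), pattern 6; mod 19: f = (x^2 + 5)(x^4 + 14x^2 + 8), pattern 4+2; mod 23: f = (x + 11)(x + 12)(x^4 + 6x^2 + 15), pattern 4+1+1; mod 53: f = (x^2 + 45)(x^2 + 11x + 38)(x^2 + 42x + 38), pattern 2+2+2; mod 59: f = (x + 4)(x + 55)(x^2 + 5x + 50)(x^2 + 54x + 50), pattern 2+2+1+1; mod 71: f = (x + 8)(x + 11)(x + 60)(x + 63)(x^2 + 43), pattern 2+1+1+1+1. No other pattern occurs in this range, so the set of observed cycle types is {3+3, 6, 4+2, 4+1+1, 2+2+2, 2+2+1+1, 2+1+1+1+1}. The candidates containing elements of all these cycle types are S_4 x C_2 (6T11) of order 48, S_6 (6T16) of order 720; the others are excluded. The observed types are precisely the cycle types that occur in S_4 x C_2 (6T11) (apart from the identity). Each of the other remaining candidates has further cycle types, and by the Chebotarev density theorem the matching factorization patterns would occur for a proportion of primes equal to their share of the group: S_6 (6T16) additionally contains elements of type 5+1, 3+2+1, 3+1+1+1 (304 of its 720 elements, about 42% of primes). None of the 17 primes tested shows any such pattern (for each of these groups the chance of that is below 10^-4), which rules them out. Hence G = S_4 x C_2 (6T11), of order 48.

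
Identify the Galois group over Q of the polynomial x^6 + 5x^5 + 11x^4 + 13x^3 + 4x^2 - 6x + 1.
(C_3 x C_3) : C_4

The polynomial f is an irreducible sextic over Q, so G = Gal(f/Q) is one of the 16 transitive subgroups 6T1, ..., 6T16 of S_6. The discriminant of f is 525625 = 725^2, a perfect square, so G is contained in A_6. The transitive groups of degree 6 contained in A_6 are: A_4 (6T4, order 12), S_4 (6T7, order 24), (C_3 x C_3) : C_4 (6T10, order 36), PSL(2,5) (6T12, order 60), A_6 (6T15, order 360). By Dedekind's theorem, for a prime p not dividing disc(f) the degrees of the irreducible factors of f mod p form the cycle type of an element of G. Factoring f modulo the 19 such primes p <= 73 (skipping 5, 29, which divide the discriminant), each new pattern first appears at: mod 2: f = (x^2 + x + 1)(x^4 + x + 1), pattern 4+2; mod 11: f = (x^3 + 6x^2 + 3x + 10)(x^3 + 10x^2 + 3x + 10), pattern 3+3; mod 19: f = (x + 8)(x + 9)(x^2 + 9x + 7)(x^2 + 17x + 2), pattern 2+2+1+1; mod 61: f = (x + 20)(x + 27)(x + 34)(x^3 + 46x^2 + 3x + 60), pattern 3+1+1+1. No other pattern occurs in this range, so the set of observed cycle types is {4+2, 3+3, 2+2+1+1, 3+1+1+1}. The candidates containing elements of all these cycle types are (C_3 x C_3) : C_4 (6T10) of order 36, A_6 (6T15) of order 360; the others are excluded. The observed types are precisely the cycle types that occur in (C_3 x C_3) : C_4 (6T10) (apart from the identity). Each of the other remaining candidates has further cycle types, and by the Chebotarev density theorem the matching factorization patterns would occur for a proportion of primes equal to their share of the group: A_6 (6T15) additionally contains elements of type 5+1 (144 of its 360 elements, about 40% of primes). None of the 19 primes tested shows any such pattern (for each of these groups the chance of that is below 10^-4), which rules them out. Hence G = (C_3 x C_3) : C_4 (6T10), of order 36.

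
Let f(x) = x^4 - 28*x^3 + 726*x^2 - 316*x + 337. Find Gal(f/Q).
A_4

The polynomial is an irreducible quartic over Q and its discriminant is 898226794266624 = 29970432^2, a perfect square, so the Galois group is contained in A_4. The resolvent cubic y^3 - 726*y^2 + 7500*y + 614584 is irreducible over Q. An irreducible resolvent with square discriminant gives A_4.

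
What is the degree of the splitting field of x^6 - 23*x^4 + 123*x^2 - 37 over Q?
6

The degree of the splitting field over Q equals the order of the Galois group, so first determine the group. The polynomial f is an irreducible sextic over Q, so G = Gal(f/Q) is one of the 16 transitive subgroups 6T1, ..., 6T16 of S_6. The discriminant of f is 870211913777152, which is not a perfect square, so G is not contained in A_6. The transitive groups of degree 6 not contained in A_6 are: C_6 (6T1, order 6), S_3 (6T2, order 6), D_6 (6T3, order 12), C_3 x S_3 (6T5, order 18), A_4 x C_2 (6T6, order 24), S_4 (6T8, order 24), S_3 x S_3 (6T9, order 36), S_4 x C_2 (6T11, order 48), (S_3 x S_3) : C_2 (6T13, order 72), PGL(2,5) (6T14, order 120), S_6 (6T16, order 720). By Dedekind's theorem, for a prime p not dividing disc(f) the degrees of the irreducible factors of f mod p form the cycle type of an element of G. Factoring f modulo the 23 such primes p <= 97 (skipping 2, 37, which divide the discriminant), each new pattern first appears at: mod 3: f = (x^3 + x^2 + x + 2)(x^3 + 2x^2 + x + 1), pattern 3+3; mod 5: f = (x^2 + 3)(x^2 + 2x + 4)(x^2 + 3x + 4), pattern 2+2+2; mod 67: f = (x + 5)(x + 6)(x + 30)(x + 37)(x + 61)(x + 62), pattern 1+1+1+1+1+1. No other pattern occurs in this range, so the set of observed cycle types is {3+3, 2+2+2, 1+1+1+1+1+1}. The candidates containing elements of all these cycle types are C_6 (6T1) of order 6, S_3 (6T2) of order 6, D_6 (6T3) of order 12, C_3 x S_3 (6T5) of order 18, A_4 x C_2 (6T6) of order 24, S_4 (6T8) of order 24, S_3 x S_3 (6T9) of order 36, S_4 x C_2 (6T11) of order 48, (S_3 x S_3) : C_2 (6T13) of order 72, PGL(2,5) (6T14) of order 120, S_6 (6T16) of order 720; the others are excluded. The observed types are precisely the cycle types that occur in S_3 (6T2). Each of the other remaining candidates has further cycle types, and by the Chebotarev density theorem the matching factorization patterns would occur for a proportion of primes equal to their share of the group: C_6 (6T1) additionally contains elements of type 6 (2 of its 6 elements, about 33% of primes); D_6 (6T3) additionally contains elements of type 6, 2+2+1+1 (5 of its 12 elements, about 42% of primes); C_3 x S_3 (6T5) additionally contains elements of type 6, 3+1+1+1 (10 of its 18 elements, about 56% of primes); A_4 x C_2 (6T6) additionally contains elements of type 6, 2+2+1+1, 2+1+1+1+1 (14 of its 24 elements, about 58% of primes); S_4 (6T8) additionally contains elements of type 4+1+1, 2+2+1+1 (9 of its 24 elements, about 38% of primes); S_3 x S_3 (6T9) additionally contains elements of type 6, 3+1+1+1, 2+2+1+1 (25 of its 36 elements, about 69% of primes); S_4 x C_2 (6T11) additionally contains elements of type 6, 4+2, 4+1+1, 2+2+1+1, 2+1+1+1+1 (32 of its 48 elements, about 67% of primes); (S_3 x S_3) : C_2 (6T13) additionally contains elements of type 6, 4+2, 3+2+1, 3+1+1+1, 2+2+1+1, 2+1+1+1+1 (61 of its 72 elements, about 85% of primes); PGL(2,5) (6T14) additionally contains elements of type 6, 5+1, 4+1+1, 2+2+1+1 (89 of its 120 elements, about 74% of primes); S_6 (6T16) additionally contains elements of type 6, 5+1, 4+2, 4+1+1, 3+2+1, 3+1+1+1, 2+2+1+1, 2+1+1+1+1 (664 of its 720 elements, about 92% of primes). None of the 23 primes tested shows any such pattern (for each of these groups the chance of that is below 10^-4), which rules them out. Hence G = S_3 (6T2), of order 6. The Galois group S_3 (6T2) has order 6, so the splitting field has degree 6 over Q.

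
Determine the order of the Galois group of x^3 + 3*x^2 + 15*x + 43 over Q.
The degree of the splitting field over Q equals the order of the Galois group, so first determine the group. The polynomial is an irreducible cubic over Q and its discriminant is -31212, which is not a perfect square. For an irreducible cubic, a non-square discriminant gives Galois group S_3. The Galois group S_3 (3T2) has order 6, so the splitting field has degree 6 over Q.

6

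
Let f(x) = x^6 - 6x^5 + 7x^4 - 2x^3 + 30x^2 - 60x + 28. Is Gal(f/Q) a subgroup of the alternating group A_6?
The polynomial is irreducible of degree 6 over Q. Its discriminant is -45161350144, which is not a perfect square. A Galois group lies in the alternating group exactly when the discriminant is a square in Q, so the Galois group (S_4 x C_2) is not contained in A_6.

No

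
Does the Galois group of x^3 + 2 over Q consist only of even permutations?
The polynomial is irreducible of degree 3 over Q. Its discriminant is -108, which is not a perfect square. A Galois group lies in the alternating group exactly when the discriminant is a square in Q, so the Galois group (S_3) is not contained in A_3.

No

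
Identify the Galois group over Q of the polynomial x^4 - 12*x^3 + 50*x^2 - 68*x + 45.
S_4, the symmetric group on 4 letters

The polynomial is an irreducible quartic over Q and its discriminant is 15007744, which is not a perfect square, so the Galois group is not contained in A_4. The resolvent cubic y^3 - 50*y^2 + 636*y - 2104 is irreducible over Q. An irreducible resolvent with non-square discriminant gives S_4.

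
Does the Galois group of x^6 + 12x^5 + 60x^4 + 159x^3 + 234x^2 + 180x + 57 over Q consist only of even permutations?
No

The polynomial is irreducible of degree 6 over Q. Its discriminant is -19683, which is not a perfect square. A Galois group lies in the alternating group exactly when the discriminant is a square in Q, so the Galois group (C_6) is not contained in A_6.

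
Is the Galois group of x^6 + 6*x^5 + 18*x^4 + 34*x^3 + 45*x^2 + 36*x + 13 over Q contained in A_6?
The polynomial is irreducible of degree 6 over Q. Its discriminant is -16003008, which is not a perfect square. A Galois group lies in the alternating group exactly when the discriminant is a square in Q, so the Galois group (PGL(2,5)) is not contained in A_6.

No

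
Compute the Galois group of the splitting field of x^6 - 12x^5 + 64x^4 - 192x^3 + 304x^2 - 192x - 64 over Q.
A_4, A_4 acting on 6 points

The polynomial f is an irreducible sextic over Q, so G = Gal(f/Q) is one of the 16 transitive subgroups 6T1, ..., 6T16 of S_6. The discriminant of f is 164995463643136 = 12845056^2, a perfect square, so G is contained in A_6. The transitive groups of degree 6 contained in A_6 are: A_4 (6T4, order 12), S_4 (6T7, order 24), (C_3 x C_3) : C_4 (6T10, order 36), PSL(2,5) (6T12, order 60), A_6 (6T15, order 360). By Dedekind's theorem, for a prime p not dividing disc(f) the degrees of the irreducible factors of f mod p form the cycle type of an element of G. Factoring f modulo the 33 such primes p <= 149 (skipping 2, 7, which divide the discriminant), each new pattern first appears at: mod 3: f = (x^3 + 2x + 1)(x^3 + 2x + 2), pattern 3+3; mod 13: f = (x + 10)(x + 12)(x^2 + 9x + 2)(x^2 + 9x + 11), pattern 2+2+1+1. No other pattern occurs in this range, so the set of observed cycle types is {3+3, 2+2+1+1}. The candidates containing elements of all these cycle types are A_4 (6T4) of order 12, S_4 (6T7) of order 24, (C_3 x C_3) : C_4 (6T10) of order 36, PSL(2,5) (6T12) of order 60, A_6 (6T15) of order 360; the others are excluded. The observed types are precisely the cycle types that occur in A_4 (6T4) (apart from the identity). Each of the other remaining candidates has further cycle types, and by the Chebotarev density theorem the matching factorization patterns would occur for a proportion of primes equal to their share of the group: S_4 (6T7) additionally contains elements of type 4+2 (6 of its 24 elements, about 25% of primes); (C_3 x C_3) : C_4 (6T10) additionally contains elements of type 4+2, 3+1+1+1 (22 of its 36 elements, about 61% of primes); PSL(2,5) (6T12) additionally contains elements of type 5+1 (24 of its 60 elements, about 40% of primes); A_6 (6T15) additionally contains elements of type 5+1, 4+2, 3+1+1+1 (274 of its 360 elements, about 76% of primes). None of the 33 primes tested shows any such pattern (for each of these groups the chance of that is below 10^-4), which rules them out. Hence G = A_4 (6T4), of order 12.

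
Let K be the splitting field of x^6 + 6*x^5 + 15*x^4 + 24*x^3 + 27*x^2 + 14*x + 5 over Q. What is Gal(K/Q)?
S_6, the symmetric group on 6 letters

The polynomial f is an irreducible sextic over Q, so G = Gal(f/Q) is one of the 16 transitive subgroups 6T1, ..., 6T16 of S_6. The discriminant of f is -82751488, which is not a perfect square, so G is not contained in A_6. The transitive groups of degree 6 not contained in A_6 are: C_6 (6T1, order 6), S_3 (6T2, order 6), D_6 (6T3, order 12), C_3 x S_3 (6T5, order 18), A_4 x C_2 (6T6, order 24), S_4 (6T8, order 24), S_3 x S_3 (6T9, order 36), S_4 x C_2 (6T11, order 48), (S_3 x S_3) : C_2 (6T13, order 72), PGL(2,5) (6T14, order 120), S_6 (6T16, order 720). By Dedekind's theorem, for a prime p not dividing disc(f) the degrees of the irreducible factors of f mod p form the cycle type of an element of G. Factoring f modulo the 3 such primes p <= 7 (skipping 2, which divides the discriminant), each new pattern first appears at: mod 3: f = (x^6 + 2x + 2), pattern 6; mod 5: f = (x)(x + 2)(x^4 + 4x^3 + 2x^2 + 2), pattern 4+1+1; mod 7: f = (x + 4)(x^2 + 3x + 6)(x^3 + 6x^2 + 4x + 4), pattern 3+2+1. No other pattern occurs in this range, so the set of observed cycle types is {6, 4+1+1, 3+2+1}. Among the candidates above, the only group containing elements of all these cycle types is S_6 (6T16); every other candidate lacks at least one of them. Hence G = S_6 (6T16), of order 720.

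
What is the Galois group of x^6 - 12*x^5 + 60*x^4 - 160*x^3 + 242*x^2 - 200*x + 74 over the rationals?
The polynomial f is an irreducible sextic over Q, so G = Gal(f/Q) is one of the 16 transitive subgroups 6T1, ..., 6T16 of S_6. The discriminant of f is -2508800, which is not a perfect square, so G is not contained in A_6. The transitive groups of degree 6 not contained in A_6 are: C_6 (6T1, order 6), S_3 (6T2, order 6), D_6 (6T3, order 12), C_3 x S_3 (6T5, order 18), A_4 x C_2 (6T6, order 24), S_4 (6T8, order 24), S_3 x S_3 (6T9, order 36), S_4 x C_2 (6T11, order 48), (S_3 x S_3) : C_2 (6T13, order 72), PGL(2,5) (6T14, order 120), S_6 (6T16, order 720). By Dedekind's theorem, for a prime p not dividing disc(f) the degrees of the irreducible factors of f mod p form the cycle type of an element of G. Factoring f modulo the 17 such primes p <= 71 (skipping 2, 5, 7, which divide the discriminant), each new pattern first appears at: mod 3: f = (x^3 + x^2 + x + 2)(x^3 + 2x^2 + 1), pattern 3+3; mod 13: f = (x^6 + x^5 + 8x^4 + 9x^3 + 8x^2 + 8x + 9), pattern 6; mod 19: f = (x^2 + 15x + 9)(x^4 + 11x^3 + 7x + 4), pattern 4+2; mod 23: f = (x + 9)(x + 10)(x^4 + 15x^3 + 7x^2 + 13x + 9), pattern 4+1+1; mod 53: f = (x^2 + 7x + 20)(x^2 + 38x + 11)(x^2 + 49x + 49), pattern 2+2+2; mod 59: f = (x + 2)(x + 53)(x^2 + x + 44)(x^2 + 50x + 5), pattern 2+2+1+1; mod 71: f = (x + 6)(x + 9)(x + 58)(x + 61)(x^2 + 67x + 47), pattern 2+1+1+1+1. No other pattern occurs in this range, so the set of observed cycle types is {3+3, 6, 4+2, 4+1+1, 2+2+2, 2+2+1+1, 2+1+1+1+1}. The candidates containing elements of all these cycle types are S_4 x C_2 (6T11) of order 48, S_6 (6T16) of order 720; the others are excluded. The observed types are precisely the cycle types that occur in S_4 x C_2 (6T11) (apart from the identity). Each of the other remaining candidates has further cycle types, and by the Chebotarev density theorem the matching factorization patterns would occur for a proportion of primes equal to their share of the group: S_6 (6T16) additionally contains elements of type 5+1, 3+2+1, 3+1+1+1 (304 of its 720 elements, about 42% of primes). None of the 17 primes tested shows any such pattern (for each of these groups the chance of that is below 10^-4), which rules them out. Hence G = S_4 x C_2 (6T11), of order 48.

6T11: S_4 x C_2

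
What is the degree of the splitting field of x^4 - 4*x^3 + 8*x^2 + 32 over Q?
12

The degree of the splitting field over Q equals the order of the Galois group, so first determine the group. The polynomial is an irreducible quartic over Q and its discriminant is 12845056 = 3584^2, a perfect square, so the Galois group is contained in A_4. The resolvent cubic y^3 - 8*y^2 - 128*y + 512 is irreducible over Q. An irreducible resolvent with square discriminant gives A_4. The Galois group A_4 (4T4) has order 12, so the splitting field has degree 12 over Q.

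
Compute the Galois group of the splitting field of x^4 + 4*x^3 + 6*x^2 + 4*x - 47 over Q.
The polynomial is an irreducible quartic over Q and its discriminant is -28311552, which is not a perfect square, so the Galois group is not contained in A_4. The resolvent cubic y^3 - 6*y^2 + 204*y - 392 has exactly one rational root, so the Galois group is C_4 or D_4. The quartic remains irreducible over Q(sqrt(disc)), so the group is D_4.

D_4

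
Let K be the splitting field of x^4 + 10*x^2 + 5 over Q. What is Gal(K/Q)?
The polynomial is an irreducible quartic over Q and its discriminant is 512000, which is not a perfect square, so the Galois group is not contained in A_4. The resolvent cubic y^3 - 10*y^2 - 20*y + 200 has exactly one rational root, so the Galois group is C_4 or D_4. The quartic becomes reducible over Q(sqrt(disc)), so the group is C_4.

C_4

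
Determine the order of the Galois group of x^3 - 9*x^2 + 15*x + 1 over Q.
3

The degree of the splitting field over Q equals the order of the Galois group, so first determine the group. The polynomial is an irreducible cubic over Q and its discriminant is 5184 = 72^2, a perfect square. For an irreducible cubic, a square discriminant forces the Galois group to be A_3, the cyclic group of order 3. The Galois group C_3 (3T1) has order 3, so the splitting field has degree 3 over Q.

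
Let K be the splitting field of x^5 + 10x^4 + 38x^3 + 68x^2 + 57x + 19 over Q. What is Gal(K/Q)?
S_5

The polynomial f is an irreducible quintic over Q, so G = Gal(f/Q) is a transitive subgroup of S_5: one of C_5 (5T1, order 5), D_5 (5T2, order 10), F_20 (5T3, order 20), A_5 (5T4, order 60) or S_5 (5T5, order 120). The discriminant of f is 2869, which is not a perfect square, so G is not contained in A_5. The transitive groups of degree 5 not contained in A_5 are: F_20 (5T3, order 20), S_5 (5T5, order 120). By Dedekind's theorem, for a prime p not dividing disc(f) the degrees of the irreducible factors of f mod p form the cycle type of an element of G. Factoring f modulo the first such prime p = 2, each new pattern first appears at: mod 2: f = (x^2 + x + 1)(x^3 + x^2 + 1), pattern 3+2. No other pattern occurs in this range, so the set of observed cycle types is {3+2}. Among the candidates above, the only group containing elements of all these cycle types is S_5 (5T5) — F_20 (5T3) lacks at least one of them. Hence G = S_5 (5T5), of order 120.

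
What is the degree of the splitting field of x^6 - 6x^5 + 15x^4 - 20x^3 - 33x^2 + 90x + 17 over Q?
24

The degree of the splitting field over Q equals the order of the Galois group, so first determine the group. The polynomial f is an irreducible sextic over Q, so G = Gal(f/Q) is one of the 16 transitive subgroups 6T1, ..., 6T16 of S_6. The discriminant of f is -450868486864896, which is not a perfect square, so G is not contained in A_6. The transitive groups of degree 6 not contained in A_6 are: C_6 (6T1, order 6), S_3 (6T2, order 6), D_6 (6T3, order 12), C_3 x S_3 (6T5, order 18), A_4 x C_2 (6T6, order 24), S_4 (6T8, order 24), S_3 x S_3 (6T9, order 36), S_4 x C_2 (6T11, order 48), (S_3 x S_3) : C_2 (6T13, order 72), PGL(2,5) (6T14, order 120), S_6 (6T16, order 720). By Dedekind's theorem, for a prime p not dividing disc(f) the degrees of the irreducible factors of f mod p form the cycle type of an element of G. Factoring f modulo the 33 such primes p <= 149 (skipping 2, 3, which divide the discriminant), each new pattern first appears at: mod 5: f = (x^3 + x^2 + 3x + 4)(x^3 + 3x^2 + 4x + 3), pattern 3+3; mod 7: f = (x^6 + x^5 + x^4 + x^3 + 2x^2 + 6x + 3), pattern 6; mod 17: f = (x)(x + 15)(x^2 + 15x + 7)(x^2 + 15x + 13), pattern 2+2+1+1; mod 19: f = (x + 2)(x + 5)(x + 12)(x + 15)(x^2 + 17x + 8), pattern 2+1+1+1+1; mod 71: f = (x^2 + 69x + 30)(x^2 + 69x + 50)(x^2 + 69x + 65), pattern 2+2+2. No other pattern occurs in this range, so the set of observed cycle types is {3+3, 6, 2+2+1+1, 2+1+1+1+1, 2+2+2}. The candidates containing elements of all these cycle types are A_4 x C_2 (6T6) of order 24, S_4 x C_2 (6T11) of order 48, (S_3 x S_3) : C_2 (6T13) of order 72, S_6 (6T16) of order 720; the others are excluded. The observed types are precisely the cycle types that occur in A_4 x C_2 (6T6) (apart from the identity). Each of the other remaining candidates has further cycle types, and by the Chebotarev density theorem the matching factorization patterns would occur for a proportion of primes equal to their share of the group: S_4 x C_2 (6T11) additionally contains elements of type 4+2, 4+1+1 (12 of its 48 elements, about 25% of primes); (S_3 x S_3) : C_2 (6T13) additionally contains elements of type 4+2, 3+2+1, 3+1+1+1 (34 of its 72 elements, about 47% of primes); S_6 (6T16) additionally contains elements of type 5+1, 4+2, 4+1+1, 3+2+1, 3+1+1+1 (484 of its 720 elements, about 67% of primes). None of the 33 primes tested shows any such pattern (for each of these groups the chance of that is below 10^-4), which rules them out. Hence G = A_4 x C_2 (6T6), of order 24. The Galois group A_4 x C_2 (6T6) has order 24, so the splitting field has degree 24 over Q.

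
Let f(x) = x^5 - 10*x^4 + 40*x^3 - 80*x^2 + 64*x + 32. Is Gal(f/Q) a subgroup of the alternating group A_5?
The polynomial is irreducible of degree 5 over Q. Its discriminant is 3008364544, which is not a perfect square. A Galois group lies in the alternating group exactly when the discriminant is a square in Q, so the Galois group (S_5) is not contained in A_5.

No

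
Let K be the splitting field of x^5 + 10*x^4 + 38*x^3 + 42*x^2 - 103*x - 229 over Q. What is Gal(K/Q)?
S_5, the symmetric group on 5 letters

The polynomial f is an irreducible quintic over Q, so G = Gal(f/Q) is a transitive subgroup of S_5: one of C_5 (5T1, order 5), D_5 (5T2, order 10), F_20 (5T3, order 20), A_5 (5T4, order 60) or S_5 (5T5, order 120). The discriminant of f is 2019549349, which is not a perfect square, so G is not contained in A_5. The transitive groups of degree 5 not contained in A_5 are: F_20 (5T3, order 20), S_5 (5T5, order 120). By Dedekind's theorem, for a prime p not dividing disc(f) the degrees of the irreducible factors of f mod p form the cycle type of an element of G. Factoring f modulo the first such prime p = 2, each new pattern first appears at: mod 2: f = (x^2 + x + 1)(x^3 + x^2 + 1), pattern 3+2. No other pattern occurs in this range, so the set of observed cycle types is {3+2}. Among the candidates above, the only group containing elements of all these cycle types is S_5 (5T5) — F_20 (5T3) lacks at least one of them. Hence G = S_5 (5T5), of order 120.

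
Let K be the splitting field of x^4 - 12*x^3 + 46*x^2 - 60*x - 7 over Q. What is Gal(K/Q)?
The polynomial is an irreducible quartic over Q and its discriminant is -4194304, which is not a perfect square, so the Galois group is not contained in A_4. The resolvent cubic y^3 - 46*y^2 + 748*y - 3880 has exactly one rational root, so the Galois group is C_4 or D_4. The quartic remains irreducible over Q(sqrt(disc)), so the group is D_4.

D_4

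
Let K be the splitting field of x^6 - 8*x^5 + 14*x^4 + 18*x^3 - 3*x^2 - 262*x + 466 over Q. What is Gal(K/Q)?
(S_3 x S_3) : C_2 (order 72)

The polynomial f is an irreducible sextic over Q, so G = Gal(f/Q) is one of the 16 transitive subgroups 6T1, ..., 6T16 of S_6. The discriminant of f is -997977239592192, which is not a perfect square, so G is not contained in A_6. The transitive groups of degree 6 not contained in A_6 are: C_6 (6T1, order 6), S_3 (6T2, order 6), D_6 (6T3, order 12), C_3 x S_3 (6T5, order 18), A_4 x C_2 (6T6, order 24), S_4 (6T8, order 24), S_3 x S_3 (6T9, order 36), S_4 x C_2 (6T11, order 48), (S_3 x S_3) : C_2 (6T13, order 72), PGL(2,5) (6T14, order 120), S_6 (6T16, order 720). By Dedekind's theorem, for a prime p not dividing disc(f) the degrees of the irreducible factors of f mod p form the cycle type of an element of G. Factoring f modulo the 26 such primes p <= 113 (skipping 2, 3, 37, 73, which divide the discriminant), each new pattern first appears at: mod 5: f = (x + 1)(x^2 + 2)(x^3 + x^2 + x + 3), pattern 3+2+1; mod 7: f = (x^2 + 5x + 5)(x^4 + x^3 + 4x^2 + 5), pattern 4+2; mod 17: f = (x^3 + 13x^2 + 6x + 6)(x^3 + 13x^2 + 9x + 4), pattern 3+3; mod 19: f = (x^2 + 5x + 3)(x^2 + 11x + 1)(x^2 + 14x + 16), pattern 2+2+2; mod 31: f = (x^6 + 23x^5 + 14x^4 + 18x^3 + 28x^2 + 17x + 1), pattern 6; mod 41: f = (x + 6)(x + 10)(x + 21)(x^3 + 37x^2 + 12x + 21), pattern 3+1+1+1; mod 53: f = (x + 2)(x + 51)(x^2 + 47x + 32)(x^2 + 51x + 27), pattern 2+2+1+1; mod 113: f = (x + 18)(x + 27)(x + 64)(x + 112)(x^2 + 110x + 19), pattern 2+1+1+1+1. No other pattern occurs in this range, so the set of observed cycle types is {3+2+1, 4+2, 3+3, 2+2+2, 6, 3+1+1+1, 2+2+1+1, 2+1+1+1+1}. The candidates containing elements of all these cycle types are (S_3 x S_3) : C_2 (6T13) of order 72, S_6 (6T16) of order 720; the others are excluded. The observed types are precisely the cycle types that occur in (S_3 x S_3) : C_2 (6T13) (apart from the identity). Each of the other remaining candidates has further cycle types, and by the Chebotarev density theorem the matching factorization patterns would occur for a proportion of primes equal to their share of the group: S_6 (6T16) additionally contains elements of type 5+1, 4+1+1 (234 of its 720 elements, about 32% of primes). None of the 26 primes tested shows any such pattern (for each of these groups the chance of that is below 10^-4), which rules them out. Hence G = (S_3 x S_3) : C_2 (6T13), of order 72.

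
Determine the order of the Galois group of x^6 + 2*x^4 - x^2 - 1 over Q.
12

The degree of the splitting field over Q equals the order of the Galois group, so first determine the group. The polynomial f is an irreducible sextic over Q, so G = Gal(f/Q) is one of the 16 transitive subgroups 6T1, ..., 6T16 of S_6. The discriminant of f is 153664 = 392^2, a perfect square, so G is contained in A_6. The transitive groups of degree 6 contained in A_6 are: A_4 (6T4, order 12), S_4 (6T7, order 24), (C_3 x C_3) : C_4 (6T10, order 36), PSL(2,5) (6T12, order 60), A_6 (6T15, order 360). By Dedekind's theorem, for a prime p not dividing disc(f) the degrees of the irreducible factors of f mod p form the cycle type of an element of G. Factoring f modulo the 33 such primes p <= 149 (skipping 2, 7, which divide the discriminant), each new pattern first appears at: mod 3: f = (x^3 + x^2 + 2)(x^3 + 2x^2 + 1), pattern 3+3; mod 13: f = (x + 2)(x + 11)(x^2 + 8)(x^2 + 11), pattern 2+2+1+1. No other pattern occurs in this range, so the set of observed cycle types is {3+3, 2+2+1+1}. The candidates containing elements of all these cycle types are A_4 (6T4) of order 12, S_4 (6T7) of order 24, (C_3 x C_3) : C_4 (6T10) of order 36, PSL(2,5) (6T12) of order 60, A_6 (6T15) of order 360; the others are excluded. The observed types are precisely the cycle types that occur in A_4 (6T4) (apart from the identity). Each of the other remaining candidates has further cycle types, and by the Chebotarev density theorem the matching factorization patterns would occur for a proportion of primes equal to their share of the group: S_4 (6T7) additionally contains elements of type 4+2 (6 of its 24 elements, about 25% of primes); (C_3 x C_3) : C_4 (6T10) additionally contains elements of type 4+2, 3+1+1+1 (22 of its 36 elements, about 61% of primes); PSL(2,5) (6T12) additionally contains elements of type 5+1 (24 of its 60 elements, about 40% of primes); A_6 (6T15) additionally contains elements of type 5+1, 4+2, 3+1+1+1 (274 of its 360 elements, about 76% of primes). None of the 33 primes tested shows any such pattern (for each of these groups the chance of that is below 10^-4), which rules them out. Hence G = A_4 (6T4), of order 12. The Galois group A_4 (6T4) has order 12, so the splitting field has degree 12 over Q.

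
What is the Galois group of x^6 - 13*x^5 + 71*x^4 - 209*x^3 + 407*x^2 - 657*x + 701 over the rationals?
C_6 (also written C6)

The polynomial f is an irreducible sextic over Q, so G = Gal(f/Q) is one of the 16 transitive subgroups 6T1, ..., 6T16 of S_6. The discriminant of f is -423386583897823, which is not a perfect square, so G is not contained in A_6. The transitive groups of degree 6 not contained in A_6 are: C_6 (6T1, order 6), S_3 (6T2, order 6), D_6 (6T3, order 12), C_3 x S_3 (6T5, order 18), A_4 x C_2 (6T6, order 24), S_4 (6T8, order 24), S_3 x S_3 (6T9, order 36), S_4 x C_2 (6T11, order 48), (S_3 x S_3) : C_2 (6T13, order 72), PGL(2,5) (6T14, order 120), S_6 (6T16, order 720). By Dedekind's theorem, for a prime p not dividing disc(f) the degrees of the irreducible factors of f mod p form the cycle type of an element of G. Factoring f modulo the 37 such primes p <= 173 (skipping 7, 13, 29, which divide the discriminant), each new pattern first appears at: mod 2: f = (x^3 + x + 1)(x^3 + x^2 + 1), pattern 3+3; mod 3: f = (x^6 + 2x^5 + 2x^4 + x^3 + 2x^2 + 2), pattern 6; mod 41: f = (x^2 + x + 12)(x^2 + 28x + 35)(x^2 + 40x + 25), pattern 2+2+2; mod 43: f = (x + 5)(x + 8)(x + 14)(x + 21)(x + 26)(x + 42), pattern 1+1+1+1+1+1. No other pattern occurs in this range, so the set of observed cycle types is {3+3, 6, 2+2+2, 1+1+1+1+1+1}. The candidates containing elements of all these cycle types are C_6 (6T1) of order 6, D_6 (6T3) of order 12, C_3 x S_3 (6T5) of order 18, A_4 x C_2 (6T6) of order 24, S_3 x S_3 (6T9) of order 36, S_4 x C_2 (6T11) of order 48, (S_3 x S_3) : C_2 (6T13) of order 72, PGL(2,5) (6T14) of order 120, S_6 (6T16) of order 720; the others are excluded. The observed types are precisely the cycle types that occur in C_6 (6T1). Each of the other remaining candidates has further cycle types, and by the Chebotarev density theorem the matching factorization patterns would occur for a proportion of primes equal to their share of the group: D_6 (6T3) additionally contains elements of type 2+2+1+1 (3 of its 12 elements, about 25% of primes); C_3 x S_3 (6T5) additionally contains elements of type 3+1+1+1 (4 of its 18 elements, about 22% of primes); A_4 x C_2 (6T6) additionally contains elements of type 2+2+1+1, 2+1+1+1+1 (6 of its 24 elements, about 25% of primes); S_3 x S_3 (6T9) additionally contains elements of type 3+1+1+1, 2+2+1+1 (13 of its 36 elements, about 36% of primes); S_4 x C_2 (6T11) additionally contains elements of type 4+2, 4+1+1, 2+2+1+1, 2+1+1+1+1 (24 of its 48 elements, about 50% of primes); (S_3 x S_3) : C_2 (6T13) additionally contains elements of type 4+2, 3+2+1, 3+1+1+1, 2+2+1+1, 2+1+1+1+1 (49 of its 72 elements, about 68% of primes); PGL(2,5) (6T14) additionally contains elements of type 5+1, 4+1+1, 2+2+1+1 (69 of its 120 elements, about 58% of primes); S_6 (6T16) additionally contains elements of type 5+1, 4+2, 4+1+1, 3+2+1, 3+1+1+1, 2+2+1+1, 2+1+1+1+1 (544 of its 720 elements, about 76% of primes). None of the 37 primes tested shows any such pattern (for each of these groups the chance of that is below 10^-4), which rules them out. Hence G = C_6 (6T1), of order 6.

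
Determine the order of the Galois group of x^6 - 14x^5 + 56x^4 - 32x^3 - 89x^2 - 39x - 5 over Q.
60

The degree of the splitting field over Q equals the order of the Galois group, so first determine the group. The polynomial f is an irreducible sextic over Q, so G = Gal(f/Q) is one of the 16 transitive subgroups 6T1, ..., 6T16 of S_6. The discriminant of f is 30991489 = 5567^2, a perfect square, so G is contained in A_6. The transitive groups of degree 6 contained in A_6 are: A_4 (6T4, order 12), S_4 (6T7, order 24), (C_3 x C_3) : C_4 (6T10, order 36), PSL(2,5) (6T12, order 60), A_6 (6T15, order 360). By Dedekind's theorem, for a prime p not dividing disc(f) the degrees of the irreducible factors of f mod p form the cycle type of an element of G. Factoring f modulo the 21 such primes p <= 79 (skipping 19, which divides the discriminant), each new pattern first appears at: mod 2: f = (x + 1)(x^5 + x^4 + x^3 + x^2 + 1), pattern 5+1; mod 7: f = (x^3 + 2x^2 + 4x + 5)(x^3 + 5x^2 + 6), pattern 3+3; mod 61: f = (x + 59)(x + 60)(x^2 + 23x + 32)(x^2 + 27x + 39), pattern 2+2+1+1. No other pattern occurs in this range, so the set of observed cycle types is {5+1, 3+3, 2+2+1+1}. The candidates containing elements of all these cycle types are PSL(2,5) (6T12) of order 60, A_6 (6T15) of order 360; the others are excluded. The observed types are precisely the cycle types that occur in PSL(2,5) (6T12) (apart from the identity). Each of the other remaining candidates has further cycle types, and by the Chebotarev density theorem the matching factorization patterns would occur for a proportion of primes equal to their share of the group: A_6 (6T15) additionally contains elements of type 4+2, 3+1+1+1 (130 of its 360 elements, about 36% of primes). None of the 21 primes tested shows any such pattern (for each of these groups the chance of that is below 10^-4), which rules them out. Hence G = PSL(2,5) (6T12), of order 60. The Galois group PSL(2,5) (6T12) has order 60, so the splitting field has degree 60 over Q.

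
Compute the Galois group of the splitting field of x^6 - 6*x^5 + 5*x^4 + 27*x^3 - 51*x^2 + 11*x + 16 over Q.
PSL(2,5), A_5 acting on 6 points

The polynomial f is an irreducible sextic over Q, so G = Gal(f/Q) is one of the 16 transitive subgroups 6T1, ..., 6T16 of S_6. The discriminant of f is 30991489 = 5567^2, a perfect square, so G is contained in A_6. The transitive groups of degree 6 contained in A_6 are: A_4 (6T4, order 12), S_4 (6T7, order 24), (C_3 x C_3) : C_4 (6T10, order 36), PSL(2,5) (6T12, order 60), A_6 (6T15, order 360). By Dedekind's theorem, for a prime p not dividing disc(f) the degrees of the irreducible factors of f mod p form the cycle type of an element of G. Factoring f modulo the 21 such primes p <= 79 (skipping 19, which divides the discriminant), each new pattern first appears at: mod 2: f = (x)(x^5 + x^3 + x^2 + x + 1), pattern 5+1; mod 7: f = (x^3 + 2x^2 + 4x + 5)(x^3 + 6x^2 + 3x + 6), pattern 3+3; mod 61: f = (x + 1)(x + 23)(x^2 + 44x + 55)(x^2 + 48x + 60), pattern 2+2+1+1. No other pattern occurs in this range, so the set of observed cycle types is {5+1, 3+3, 2+2+1+1}. The candidates containing elements of all these cycle types are PSL(2,5) (6T12) of order 60, A_6 (6T15) of order 360; the others are excluded. The observed types are precisely the cycle types that occur in PSL(2,5) (6T12) (apart from the identity). Each of the other remaining candidates has further cycle types, and by the Chebotarev density theorem the matching factorization patterns would occur for a proportion of primes equal to their share of the group: A_6 (6T15) additionally contains elements of type 4+2, 3+1+1+1 (130 of its 360 elements, about 36% of primes). None of the 21 primes tested shows any such pattern (for each of these groups the chance of that is below 10^-4), which rules them out. Hence G = PSL(2,5) (6T12), of order 60.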